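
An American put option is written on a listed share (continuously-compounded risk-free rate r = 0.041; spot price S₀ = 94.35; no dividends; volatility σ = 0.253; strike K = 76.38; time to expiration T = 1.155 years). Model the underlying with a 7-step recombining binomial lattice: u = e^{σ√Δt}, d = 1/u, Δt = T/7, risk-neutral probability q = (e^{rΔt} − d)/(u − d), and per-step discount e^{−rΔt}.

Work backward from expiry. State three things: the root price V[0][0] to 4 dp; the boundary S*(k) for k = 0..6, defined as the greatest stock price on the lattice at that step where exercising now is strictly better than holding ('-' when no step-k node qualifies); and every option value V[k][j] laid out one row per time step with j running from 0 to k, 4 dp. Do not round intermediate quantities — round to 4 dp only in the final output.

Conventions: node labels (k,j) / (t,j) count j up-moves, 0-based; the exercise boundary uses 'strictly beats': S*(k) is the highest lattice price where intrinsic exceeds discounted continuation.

price = 2.2928
boundary = - - - - - 56.4393 62.5480
tree:
2.2928
3.7712 0.8877
6.0486 1.6098 0.1982
9.4022 2.8723 0.4051 0.0000
14.0468 5.0171 0.8277 0.0000 0.0000
19.9407 8.5105 1.6913 0.0000 0.0000 0.0000
25.4528 13.8320 3.4560 0.0000 0.0000 0.0000 0.0000
30.4266 19.9407 7.0620 0.0000 0.0000 0.0000 0.0000 0.0000

params: Δt=0.16500 u=1.10824 d=0.90234 q=0.50730 e^(-rΔt)=0.99326
t_7 payoffs: 30.4266 19.9407 7.0620 0.0000 0.0000 0.0000 0.0000 0.0000
t_6: node(6,0) S=50.9272 payoff=25.4528 vs cont=24.9379 → 25.4528 [stop]  node(6,1) S=62.5480 payoff=13.8320 vs cont=13.3170 → 13.8320 [stop]  node(6,2) S=76.8206 payoff=0.0000 vs cont=3.4560 → 3.4560 [wait]  node(6,3) S=94.3500 payoff=0.0000 vs cont=0.0000 → 0.0000 [wait]  node(6,4) S=115.8793 payoff=0.0000 vs cont=0.0000 → 0.0000 [wait]  node(6,5) S=142.3214 payoff=0.0000 vs cont=0.0000 → 0.0000 [wait]  node(6,6) S=174.7971 payoff=0.0000 vs cont=0.0000 → 0.0000 [wait]  ⇒ S*(6)=62.5480
t_5: node(5,0) S=56.4393 payoff=19.9407 vs cont=19.4257 → 19.9407 [stop]  node(5,1) S=69.3180 payoff=7.0620 vs cont=8.5105 → 8.5105 [wait]  node(5,2) S=85.1353 payoff=0.0000 vs cont=1.6913 → 1.6913 [wait]  node(5,3) S=104.5620 payoff=0.0000 vs cont=0.0000 → 0.0000 [wait]  node(5,4) S=128.4216 payoff=0.0000 vs cont=0.0000 → 0.0000 [wait]  node(5,5) S=157.7256 payoff=0.0000 vs cont=0.0000 → 0.0000 [wait]  ⇒ S*(5)=56.4393
t_4: node(4,0) S=62.5480 payoff=13.8320 vs cont=14.0468 → 14.0468 [wait]  node(4,1) S=76.8206 payoff=0.0000 vs cont=5.0171 → 5.0171 [wait]  node(4,2) S=94.3500 payoff=0.0000 vs cont=0.8277 → 0.8277 [wait]  node(4,3) S=115.8793 payoff=0.0000 vs cont=0.0000 → 0.0000 [wait]  node(4,4) S=142.3214 payoff=0.0000 vs cont=0.0000 → 0.0000 [wait]  ⇒ S*(4)=-
t_3: node(3,0) S=69.3180 payoff=7.0620 vs cont=9.4022 → 9.4022 [wait]  node(3,1) S=85.1353 payoff=0.0000 vs cont=2.8723 → 2.8723 [wait]  node(3,2) S=104.5620 payoff=0.0000 vs cont=0.4051 → 0.4051 [wait]  node(3,3) S=128.4216 payoff=0.0000 vs cont=0.0000 → 0.0000 [wait]  ⇒ S*(3)=-
t_2: node(2,0) S=76.8206 payoff=0.0000 vs cont=6.0486 → 6.0486 [wait]  node(2,1) S=94.3500 payoff=0.0000 vs cont=1.6098 → 1.6098 [wait]  node(2,2) S=115.8793 payoff=0.0000 vs cont=0.1982 → 0.1982 [wait]  ⇒ S*(2)=-
t_1: node(1,0) S=85.1353 payoff=0.0000 vs cont=3.7712 → 3.7712 [wait]  node(1,1) S=104.5620 payoff=0.0000 vs cont=0.8877 → 0.8877 [wait]  ⇒ S*(1)=-
t_0: node(0,0) S=94.3500 payoff=0.0000 vs cont=2.2928 → 2.2928 [wait]  ⇒ S*(0)=-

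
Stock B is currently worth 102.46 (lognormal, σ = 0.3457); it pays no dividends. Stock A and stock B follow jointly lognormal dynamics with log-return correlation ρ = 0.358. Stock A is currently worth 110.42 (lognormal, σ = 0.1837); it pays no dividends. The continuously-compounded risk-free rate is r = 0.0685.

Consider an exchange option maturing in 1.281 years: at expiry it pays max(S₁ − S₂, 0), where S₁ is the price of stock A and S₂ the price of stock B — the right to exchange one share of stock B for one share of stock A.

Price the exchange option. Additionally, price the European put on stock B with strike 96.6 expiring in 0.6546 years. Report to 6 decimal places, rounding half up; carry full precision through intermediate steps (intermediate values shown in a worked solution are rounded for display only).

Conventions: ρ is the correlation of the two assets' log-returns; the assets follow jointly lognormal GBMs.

σ_eff = √(σ₁² + σ₂² − 2ρσ₁σ₂) = √(0.1837² + 0.3457² − 2·0.358·0.1837·0.3457) = 0.328306
d₁ = (ln(S₁/S₂) + (q₂ − q₁ + σ_eff²/2)T) / (σ_eff√T) = (ln(110.42/102.46) + (0.0 − 0.0 + 0.053892)·1.281) / 0.371580 = 0.387143
d₂ = d₁ − σ_eff√T = 0.387143 − 0.371580 = 0.015563
N(d₁) = 0.650675,  N(d₂) = 0.506208
V = S₁·e^{−q₁T}·N(d₁) − S₂·e^{−q₂T}·N(d₂) = 71.847519 − 51.866110 = 19.981409
[vanilla: stock B put K=96.6]
σ√T = 0.3457·√0.6546 = 0.279697
d₁ = (ln(S/K) + (r+σ²/2)T) / (σ√T) = (ln(102.46/96.6) + (0.0685+0.3457²/2)·0.6546) / 0.279697 = (0.058894 + 0.083955) / 0.279697 = 0.510728
d₂ = d₁ − σ√T = 0.510728 − 0.279697 = 0.231031
e^{−rT} = 0.956150
N(−d₁) = 0.304771,  N(−d₂) = 0.408645
price = K·e^{−rT}·N(−d₂) − S·N(−d₁) = 37.744159 − 31.226810 = 6.517348

exchange price = 19.981409
price(stock B put K=96.6) = 6.517348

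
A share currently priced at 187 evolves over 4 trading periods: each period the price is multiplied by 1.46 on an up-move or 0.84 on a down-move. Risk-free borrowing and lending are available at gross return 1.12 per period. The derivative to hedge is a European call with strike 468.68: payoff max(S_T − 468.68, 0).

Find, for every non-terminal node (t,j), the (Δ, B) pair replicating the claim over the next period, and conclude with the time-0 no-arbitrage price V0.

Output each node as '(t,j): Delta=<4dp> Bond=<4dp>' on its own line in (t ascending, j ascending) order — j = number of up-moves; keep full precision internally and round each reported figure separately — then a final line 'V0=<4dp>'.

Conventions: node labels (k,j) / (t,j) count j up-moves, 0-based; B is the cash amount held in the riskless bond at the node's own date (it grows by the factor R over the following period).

Risk-neutral probability p* = (R−d)/(u−d) = (1.12−0.84)/(1.46−0.84) = 0.4516.
At maturity the claim pays: V(4,0)=0.0000, V(4,1)=0.0000, V(4,2)=0.0000, V(4,3)=20.1743, V(4,4)=380.9954
  t=3,j=0: stock 110.8356 → up 161.8200 (V=0.0000), down 93.1019 (V=0.0000). Price 0.0000; hedge Δ=0.0000, bond B=0.0000.
  t=3,j=1: stock 192.6429 → up 281.2587 (V=0.0000), down 161.8200 (V=0.0000). Price 0.0000; hedge Δ=0.0000, bond B=0.0000.
  t=3,j=2: stock 334.8317 → up 488.8543 (V=20.1743), down 281.2587 (V=0.0000). Price 8.1348; hedge Δ=0.0972, bond B=-24.4044.
  t=3,j=3: stock 581.9694 → up 849.6754 (V=380.9954), down 488.8543 (V=20.1743). Price 163.5051; hedge Δ=1.0000, bond B=-418.4643.
  t=2,j=0: stock 131.9472 → up 192.6429 (V=0.0000), down 110.8356 (V=0.0000). Price 0.0000; hedge Δ=0.0000, bond B=0.0000.
  t=2,j=1: stock 229.3368 → up 334.8317 (V=8.1348), down 192.6429 (V=0.0000). Price 3.2802; hedge Δ=0.0572, bond B=-9.8405.
  t=2,j=2: stock 398.6092 → up 581.9694 (V=163.5051), down 334.8317 (V=8.1348). Price 69.9126; hedge Δ=0.6287, bond B=-180.6848.
  t=1,j=0: stock 157.0800 → up 229.3368 (V=3.2802), down 131.9472 (V=0.0000). Price 1.3226; hedge Δ=0.0337, bond B=-3.9679.
  t=1,j=1: stock 273.0200 → up 398.6092 (V=69.9126), down 229.3368 (V=3.2802). Price 29.7966; hedge Δ=0.3936, bond B=-77.6750.
  t=0,j=0: stock 187.0000 → up 273.0200 (V=29.7966), down 157.0800 (V=1.3226). Price 12.6624; hedge Δ=0.2456, bond B=-33.2634.
Verification: the root portfolio costs Δ(0,0)·S0 + B(0,0) = 12.6624, matching V0.

(0,0): Delta=0.2456 Bond=-33.2634
(1,0): Delta=0.0337 Bond=-3.9679
(1,1): Delta=0.3936 Bond=-77.6750
(2,0): Delta=0.0000 Bond=0.0000
(2,1): Delta=0.0572 Bond=-9.8405
(2,2): Delta=0.6287 Bond=-180.6848
(3,0): Delta=0.0000 Bond=0.0000
(3,1): Delta=0.0000 Bond=0.0000
(3,2): Delta=0.0972 Bond=-24.4044
(3,3): Delta=1.0000 Bond=-418.4643
V0=12.6624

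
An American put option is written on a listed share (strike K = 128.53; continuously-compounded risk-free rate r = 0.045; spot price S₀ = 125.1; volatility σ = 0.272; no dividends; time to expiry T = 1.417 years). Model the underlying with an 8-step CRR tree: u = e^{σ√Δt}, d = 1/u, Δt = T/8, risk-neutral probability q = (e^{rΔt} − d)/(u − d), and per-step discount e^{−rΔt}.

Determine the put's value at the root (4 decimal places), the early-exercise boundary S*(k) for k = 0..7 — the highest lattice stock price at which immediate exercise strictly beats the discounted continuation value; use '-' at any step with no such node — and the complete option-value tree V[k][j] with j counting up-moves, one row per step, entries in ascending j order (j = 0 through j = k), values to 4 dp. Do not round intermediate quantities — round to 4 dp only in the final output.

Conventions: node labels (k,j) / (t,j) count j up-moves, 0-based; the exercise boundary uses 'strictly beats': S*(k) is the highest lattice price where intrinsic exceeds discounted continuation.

Δt=0.17713, u=1.12128, d=0.89183, q=0.50629, disc=e^(-rΔt)=0.99206
k=8 terminal: V=max(K-S,0) → 78.4652 65.5847 49.3902 29.0293 3.4300 0.0000 0.0000 0.0000 0.0000
k=7: j=0 S=56.1368 intr=72.3932 cont=71.3728 V=72.3932[EX]; j=1 S=70.5796 intr=57.9504 cont=56.9300 V=57.9504[EX]; j=2 S=88.7381 intr=39.7919 cont=38.7715 V=39.7919[EX]; j=3 S=111.5685 intr=16.9615 cont=15.9411 V=16.9615[EX]; j=4 S=140.2726 intr=0.0000 cont=1.6800 V=1.6800[hold]; j=5 S=176.3617 intr=0.0000 cont=0.0000 V=0.0000[hold]; j=6 S=221.7357 intr=0.0000 cont=0.0000 V=0.0000[hold]; j=7 S=278.7834 intr=0.0000 cont=0.0000 V=0.0000[hold]  S*(7)=111.5685
k=6: j=0 S=62.9453 intr=65.5847 cont=64.5643 V=65.5847[EX]; j=1 S=79.1398 intr=49.3902 cont=48.3699 V=49.3902[EX]; j=2 S=99.5007 intr=29.0293 cont=28.0089 V=29.0293[EX]; j=3 S=125.1000 intr=3.4300 cont=9.1514 V=9.1514[hold]; j=4 S=157.2855 intr=0.0000 cont=0.8228 V=0.8228[hold]; j=5 S=197.7516 intr=0.0000 cont=0.0000 V=0.0000[hold]; j=6 S=248.6287 intr=0.0000 cont=0.0000 V=0.0000[hold]  S*(6)=99.5007
k=5: j=0 S=70.5796 intr=57.9504 cont=56.9300 V=57.9504[EX]; j=1 S=88.7381 intr=39.7919 cont=38.7715 V=39.7919[EX]; j=2 S=111.5685 intr=16.9615 cont=18.8148 V=18.8148[hold]; j=3 S=140.2726 intr=0.0000 cont=4.8956 V=4.8956[hold]; j=4 S=176.3617 intr=0.0000 cont=0.4030 V=0.4030[hold]; j=5 S=221.7357 intr=0.0000 cont=0.0000 V=0.0000[hold]  S*(5)=88.7381
k=4: j=0 S=79.1398 intr=49.3902 cont=48.3699 V=49.3902[EX]; j=1 S=99.5007 intr=29.0293 cont=28.9398 V=29.0293[EX]; j=2 S=125.1000 intr=3.4300 cont=11.6742 V=11.6742[hold]; j=3 S=157.2855 intr=0.0000 cont=2.6002 V=2.6002[hold]; j=4 S=197.7516 intr=0.0000 cont=0.1974 V=0.1974[hold]  S*(4)=99.5007
k=3: j=0 S=88.7381 intr=39.7919 cont=38.7715 V=39.7919[EX]; j=1 S=111.5685 intr=16.9615 cont=20.0819 V=20.0819[hold]; j=2 S=140.2726 intr=0.0000 cont=7.0239 V=7.0239[hold]; j=3 S=176.3617 intr=0.0000 cont=1.3727 V=1.3727[hold]  S*(3)=88.7381
k=2: j=0 S=99.5007 intr=29.0293 cont=29.5762 V=29.5762[hold]; j=1 S=125.1000 intr=3.4300 cont=13.3638 V=13.3638[hold]; j=2 S=157.2855 intr=0.0000 cont=4.1297 V=4.1297[hold]  S*(2)=-
k=1: j=0 S=111.5685 intr=16.9615 cont=21.1984 V=21.1984[hold]; j=1 S=140.2726 intr=0.0000 cont=8.6197 V=8.6197[hold]  S*(1)=-
k=0: j=0 S=125.1000 intr=3.4300 cont=14.7122 V=14.7122[hold]  S*(0)=-

price = 14.7122
boundary = - - - 88.7381 99.5007 88.7381 99.5007 111.5685
tree:
14.7122
21.1984 8.6197
29.5762 13.3638 4.1297
39.7919 20.0819 7.0239 1.3727
49.3902 29.0293 11.6742 2.6002 0.1974
57.9504 39.7919 18.8148 4.8956 0.4030 0.0000
65.5847 49.3902 29.0293 9.1514 0.8228 0.0000 0.0000
72.3932 57.9504 39.7919 16.9615 1.6800 0.0000 0.0000 0.0000
78.4652 65.5847 49.3902 29.0293 3.4300 0.0000 0.0000 0.0000 0.0000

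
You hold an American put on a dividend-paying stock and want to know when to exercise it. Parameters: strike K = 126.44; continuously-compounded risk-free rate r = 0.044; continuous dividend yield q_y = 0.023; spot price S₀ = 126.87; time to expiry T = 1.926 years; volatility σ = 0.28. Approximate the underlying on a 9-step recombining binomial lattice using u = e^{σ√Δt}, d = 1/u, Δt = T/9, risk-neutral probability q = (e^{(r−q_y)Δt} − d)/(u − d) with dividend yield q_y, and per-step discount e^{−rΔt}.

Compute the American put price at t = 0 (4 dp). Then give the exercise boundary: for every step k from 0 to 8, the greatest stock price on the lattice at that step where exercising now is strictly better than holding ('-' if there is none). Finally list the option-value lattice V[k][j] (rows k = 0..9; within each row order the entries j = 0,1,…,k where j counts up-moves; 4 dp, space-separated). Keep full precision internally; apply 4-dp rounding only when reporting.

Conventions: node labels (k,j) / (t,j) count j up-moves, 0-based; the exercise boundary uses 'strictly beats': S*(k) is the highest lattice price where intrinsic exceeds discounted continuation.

price = 17.0069
boundary = - - - - 75.5692 86.0198 75.5692 86.0198 97.9156
tree:
17.0069
23.3892 10.5615
31.2792 15.4674 5.5583
40.5592 22.0354 8.7949 2.2298
50.8708 30.4010 13.5822 3.8831 0.5178
60.0517 40.4202 20.3551 6.6554 1.0150 0.0000
68.1172 50.8708 29.3776 11.1716 1.9896 0.0000 0.0000
75.2029 60.0517 40.4202 18.2250 3.8998 0.0000 0.0000 0.0000
81.4277 68.1172 50.8708 28.5244 7.6442 0.0000 0.0000 0.0000 0.0000
86.8963 75.2029 60.0517 40.4202 14.9835 0.0000 0.0000 0.0000 0.0000 0.0000

Δt=0.21400, u=1.13829, d=0.87851, q=0.48500, disc=e^(-rΔt)=0.99063
k=9 terminal: V=max(K-S,0) → 86.8963 75.2029 60.0517 40.4202 14.9835 0.0000 0.0000 0.0000 0.0000 0.0000
k=8: j=0 S=45.0123 intr=81.4277 cont=80.4637 V=81.4277[EX]; j=1 S=58.3228 intr=68.1172 cont=67.2186 V=68.1172[EX]; j=2 S=75.5692 intr=50.8708 cont=50.0568 V=50.8708[EX]; j=3 S=97.9156 intr=28.5244 cont=27.8202 V=28.5244[EX]; j=4 S=126.8700 intr=0.0000 cont=7.6442 V=7.6442[hold]; j=5 S=164.3864 intr=0.0000 cont=0.0000 V=0.0000[hold]; j=6 S=212.9967 intr=0.0000 cont=0.0000 V=0.0000[hold]; j=7 S=275.9813 intr=0.0000 cont=0.0000 V=0.0000[hold]; j=8 S=357.5910 intr=0.0000 cont=0.0000 V=0.0000[hold]  S*(8)=97.9156
k=7: j=0 S=51.2371 intr=75.2029 cont=74.2695 V=75.2029[EX]; j=1 S=66.3883 intr=60.0517 cont=59.1927 V=60.0517[EX]; j=2 S=86.0198 intr=40.4202 cont=39.6576 V=40.4202[EX]; j=3 S=111.4565 intr=14.9835 cont=18.2250 V=18.2250[hold]; j=4 S=144.4150 intr=0.0000 cont=3.8998 V=3.8998[hold]; j=5 S=187.1196 intr=0.0000 cont=0.0000 V=0.0000[hold]; j=6 S=242.4523 intr=0.0000 cont=0.0000 V=0.0000[hold]; j=7 S=314.1472 intr=0.0000 cont=0.0000 V=0.0000[hold]  S*(7)=86.0198
k=6: j=0 S=58.3228 intr=68.1172 cont=67.2186 V=68.1172[EX]; j=1 S=75.5692 intr=50.8708 cont=50.0568 V=50.8708[EX]; j=2 S=97.9156 intr=28.5244 cont=29.3776 V=29.3776[hold]; j=3 S=126.8700 intr=0.0000 cont=11.1716 V=11.1716[hold]; j=4 S=164.3864 intr=0.0000 cont=1.9896 V=1.9896[hold]; j=5 S=212.9967 intr=0.0000 cont=0.0000 V=0.0000[hold]; j=6 S=275.9813 intr=0.0000 cont=0.0000 V=0.0000[hold]  S*(6)=75.5692
k=5: j=0 S=66.3883 intr=60.0517 cont=59.1927 V=60.0517[EX]; j=1 S=86.0198 intr=40.4202 cont=40.0675 V=40.4202[EX]; j=2 S=111.4565 intr=14.9835 cont=20.3551 V=20.3551[hold]; j=3 S=144.4150 intr=0.0000 cont=6.6554 V=6.6554[hold]; j=4 S=187.1196 intr=0.0000 cont=1.0150 V=1.0150[hold]; j=5 S=242.4523 intr=0.0000 cont=0.0000 V=0.0000[hold]  S*(5)=86.0198
k=4: j=0 S=75.5692 intr=50.8708 cont=50.0568 V=50.8708[EX]; j=1 S=97.9156 intr=28.5244 cont=30.4010 V=30.4010[hold]; j=2 S=126.8700 intr=0.0000 cont=13.5822 V=13.5822[hold]; j=3 S=164.3864 intr=0.0000 cont=3.8831 V=3.8831[hold]; j=4 S=212.9967 intr=0.0000 cont=0.5178 V=0.5178[hold]  S*(4)=75.5692
k=3: j=0 S=86.0198 intr=40.4202 cont=40.5592 V=40.5592[hold]; j=1 S=111.4565 intr=14.9835 cont=22.0354 V=22.0354[hold]; j=2 S=144.4150 intr=0.0000 cont=8.7949 V=8.7949[hold]; j=3 S=187.1196 intr=0.0000 cont=2.2298 V=2.2298[hold]  S*(3)=-
k=2: j=0 S=97.9156 intr=28.5244 cont=31.2792 V=31.2792[hold]; j=1 S=126.8700 intr=0.0000 cont=15.4674 V=15.4674[hold]; j=2 S=164.3864 intr=0.0000 cont=5.5583 V=5.5583[hold]  S*(2)=-
k=1: j=0 S=111.4565 intr=14.9835 cont=23.3892 V=23.3892[hold]; j=1 S=144.4150 intr=0.0000 cont=10.5615 V=10.5615[hold]  S*(1)=-
k=0: j=0 S=126.8700 intr=0.0000 cont=17.0069 V=17.0069[hold]  S*(0)=-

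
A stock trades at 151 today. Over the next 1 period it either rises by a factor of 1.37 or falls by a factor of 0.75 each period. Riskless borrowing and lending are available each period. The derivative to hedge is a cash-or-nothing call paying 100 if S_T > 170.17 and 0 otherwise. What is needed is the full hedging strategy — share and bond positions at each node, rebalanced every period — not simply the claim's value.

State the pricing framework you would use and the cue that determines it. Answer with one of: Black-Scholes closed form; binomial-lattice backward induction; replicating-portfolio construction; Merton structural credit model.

framework: replicating-portfolio construction

Key observation: the task asks for the hedge itself — share and bond holdings at every node of the 1-period tree on spot 151 with factors 1.37/0.75 — which is exactly what the replicating-portfolio construction produces.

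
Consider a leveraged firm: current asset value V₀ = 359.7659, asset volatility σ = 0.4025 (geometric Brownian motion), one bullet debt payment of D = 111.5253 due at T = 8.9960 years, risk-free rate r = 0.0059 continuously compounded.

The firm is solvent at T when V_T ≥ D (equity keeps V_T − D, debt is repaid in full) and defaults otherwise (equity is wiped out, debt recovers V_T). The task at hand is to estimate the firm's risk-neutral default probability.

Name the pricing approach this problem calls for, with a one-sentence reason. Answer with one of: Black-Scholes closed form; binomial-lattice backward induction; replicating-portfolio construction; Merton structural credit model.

Key observation: a levered firm with one bullet debt due at 8.9960 years is the canonical structural-credit setup: equity is a call on the firm's assets struck at the face value.

framework: Merton structural credit model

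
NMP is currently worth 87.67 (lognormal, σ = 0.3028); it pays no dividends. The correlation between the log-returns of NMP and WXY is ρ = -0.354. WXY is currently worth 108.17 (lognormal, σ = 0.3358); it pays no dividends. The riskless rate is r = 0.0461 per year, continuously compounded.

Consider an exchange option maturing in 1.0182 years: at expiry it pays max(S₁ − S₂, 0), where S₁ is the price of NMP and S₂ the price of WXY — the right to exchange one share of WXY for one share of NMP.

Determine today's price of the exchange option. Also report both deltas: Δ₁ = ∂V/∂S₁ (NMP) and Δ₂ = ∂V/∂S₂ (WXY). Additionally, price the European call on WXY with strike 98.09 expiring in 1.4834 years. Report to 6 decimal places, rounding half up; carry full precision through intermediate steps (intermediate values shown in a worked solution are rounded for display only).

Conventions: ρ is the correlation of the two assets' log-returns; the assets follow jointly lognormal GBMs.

exchange price = 11.776662
Δ1 = 0.447971
Δ2 = -0.254201
price(WXY call K=98.09) = 25.763264

σ_eff = √(σ₁² + σ₂² − 2ρσ₁σ₂) = √(0.3028² + 0.3358² − 2·-0.354·0.3028·0.3358) = 0.525775
d₁ = (ln(S₁/S₂) + (q₂ − q₁ + σ_eff²/2)T) / (σ_eff√T) = (ln(87.67/108.17) + (0.0 − 0.0 + 0.138220)·1.0182) / 0.530538 = -0.130790
d₂ = d₁ − σ_eff√T = -0.130790 − 0.530538 = -0.661328
N(d₁) = 0.447971,  N(d₂) = 0.254201
V = S₁·e^{−q₁T}·N(d₁) − S₂·e^{−q₂T}·N(d₂) = 39.273584 − 27.496923 = 11.776662
Δ₁ = e^{−q₁T}·N(d₁) = 0.447971;  Δ₂ = −e^{−q₂T}·N(d₂) = -0.254201
[vanilla: WXY call K=98.09]
σ√T = 0.3358·√1.4834 = 0.408987
d₁ = (ln(S/K) + (r+σ²/2)T) / (σ√T) = (ln(108.17/98.09) + (0.0461+0.3358²/2)·1.4834) / 0.408987 = (0.097819 + 0.152020) / 0.408987 = 0.610871
d₂ = d₁ − σ√T = 0.610871 − 0.408987 = 0.201884
e^{−rT} = 0.933901
N(d₁) = 0.729358,  N(d₂) = 0.579996
price = S·N(d₁) − K·e^{−rT}·N(d₂) = 78.894619 − 53.131355 = 25.763264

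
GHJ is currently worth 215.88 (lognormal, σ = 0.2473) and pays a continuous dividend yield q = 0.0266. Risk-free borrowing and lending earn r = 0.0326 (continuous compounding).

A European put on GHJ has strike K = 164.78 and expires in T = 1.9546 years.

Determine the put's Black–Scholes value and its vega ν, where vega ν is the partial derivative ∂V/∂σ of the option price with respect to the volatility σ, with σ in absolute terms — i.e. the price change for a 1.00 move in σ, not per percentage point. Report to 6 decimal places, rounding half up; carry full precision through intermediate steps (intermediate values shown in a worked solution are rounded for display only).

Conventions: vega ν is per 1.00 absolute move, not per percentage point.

price = 7.138720
ν = 70.159547

σ√T = 0.2473·√1.9546 = 0.345743
d₁ = (ln(S/K) + (r−q+σ²/2)T) / (σ√T) = (ln(215.88/164.78) + (0.0326−0.0266+0.2473²/2)·1.9546) / 0.345743 = (0.270111 + 0.071497) / 0.345743 = 0.988041
d₂ = d₁ − σ√T = 0.988041 − 0.345743 = 0.642298
e^{−rT} = 0.938268
e^{−qT} = 0.949336
N(−d₁) = 0.161566,  N(−d₂) = 0.260340
Put price V = K·e^{−rT}·N(−d₂) − S·e^{−qT}·N(−d₁) = 40.250537 − 33.111818 = 7.138720
φ(d₁) = (1/√(2π))·e^{−d₁²/2} = 0.244864
ν = S·e^{−qT}·φ(d₁)·√T = 70.159547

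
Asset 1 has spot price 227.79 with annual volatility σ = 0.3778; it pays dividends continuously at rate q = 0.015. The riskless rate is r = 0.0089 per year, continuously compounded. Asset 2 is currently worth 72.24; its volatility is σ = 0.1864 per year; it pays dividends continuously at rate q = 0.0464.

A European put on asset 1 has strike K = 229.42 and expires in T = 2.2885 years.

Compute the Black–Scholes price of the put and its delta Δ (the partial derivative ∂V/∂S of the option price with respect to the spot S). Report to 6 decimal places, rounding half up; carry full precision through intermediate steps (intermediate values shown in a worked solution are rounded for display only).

σ√T = 0.3778·√2.2885 = 0.571528
d₁ = (ln(S/K) + (r−q+σ²/2)T) / (σ√T) = (ln(227.79/229.42) + (0.0089−0.015+0.3778²/2)·2.2885) / 0.571528 = (-0.007130 + 0.149362) / 0.571528 = 0.248863
d₂ = d₁ − σ√T = 0.248863 − 0.571528 = -0.322665
e^{−rT} = 0.979838
e^{−qT} = 0.966255
N(−d₁) = 0.401733,  N(−d₂) = 0.626526
Put price V = K·e^{−rT}·N(−d₂) − S·e^{−qT}·N(−d₁) = 140.839517 − 88.422839 = 52.416678
Δ = −e^{−qT}·N(−d₁) = -0.388177

price = 52.416678
Δ = -0.388177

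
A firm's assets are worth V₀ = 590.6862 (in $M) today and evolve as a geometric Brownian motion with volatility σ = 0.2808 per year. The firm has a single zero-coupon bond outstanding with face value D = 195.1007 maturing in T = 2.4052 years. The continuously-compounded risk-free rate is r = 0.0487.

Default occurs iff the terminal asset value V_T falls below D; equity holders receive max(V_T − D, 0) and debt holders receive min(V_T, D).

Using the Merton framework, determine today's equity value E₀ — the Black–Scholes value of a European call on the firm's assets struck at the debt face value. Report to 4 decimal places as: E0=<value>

E0=417.2503

With assets at 590.6862 and a single debt payment of 195.1007 at 2.4052 years:
d₁ = [ln(V₀/D) + (r + σ²/2)T] / (σ√T)
   = [ln(590.6862/195.1007) + (0.0487 + 0.5·0.2808²)·2.4052] / (0.2808·√2.4052)
   = [1.107769 + 0.211957] / 0.435484 = 3.030477
d₂ = d₁ − σ√T = 3.030477 − 0.435484 = 2.594992
N(d₁) = 0.998779,  N(d₂) = 0.995270,  e^(−rT) = 0.889467
E₀ = V₀·N(d₁) − D·e^(−rT)·N(d₂)
   = 590.6862·0.998779 − 195.1007·0.889467·0.995270 = 417.250259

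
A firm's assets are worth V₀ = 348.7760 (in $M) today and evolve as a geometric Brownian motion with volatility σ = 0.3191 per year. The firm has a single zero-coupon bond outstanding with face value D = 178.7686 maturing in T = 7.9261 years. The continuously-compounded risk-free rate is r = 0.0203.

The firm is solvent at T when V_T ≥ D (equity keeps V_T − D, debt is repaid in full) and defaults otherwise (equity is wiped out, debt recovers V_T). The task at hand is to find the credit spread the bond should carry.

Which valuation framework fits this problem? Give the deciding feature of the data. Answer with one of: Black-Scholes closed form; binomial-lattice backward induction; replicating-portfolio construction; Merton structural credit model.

Key observation: the question is about default risk generated by asset-value dynamics against a debt face of 178.7686 — the structural framework prices exactly that.

framework: Merton structural credit model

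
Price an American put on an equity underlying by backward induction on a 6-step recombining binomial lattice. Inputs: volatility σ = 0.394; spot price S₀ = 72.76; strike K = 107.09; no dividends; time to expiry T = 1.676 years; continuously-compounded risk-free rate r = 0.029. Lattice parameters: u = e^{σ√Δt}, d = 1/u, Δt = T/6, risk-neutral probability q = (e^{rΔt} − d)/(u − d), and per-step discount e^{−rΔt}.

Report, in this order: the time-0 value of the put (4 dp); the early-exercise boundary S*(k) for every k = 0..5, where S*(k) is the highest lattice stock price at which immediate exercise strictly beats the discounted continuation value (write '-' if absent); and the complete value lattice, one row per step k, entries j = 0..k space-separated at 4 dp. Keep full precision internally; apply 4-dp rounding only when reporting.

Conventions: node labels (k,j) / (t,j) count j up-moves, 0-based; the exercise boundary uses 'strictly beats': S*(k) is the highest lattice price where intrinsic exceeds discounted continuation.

price = 37.2011
boundary = - 59.0822 47.9756 59.0822 72.7600 59.0822
tree:
37.2011
48.0078 25.5400
59.1144 35.8257 14.2693
68.1331 48.0078 22.5741 5.0587
75.4564 59.1144 34.3300 9.5774 0.0000
81.4031 68.1331 48.0078 18.1326 0.0000 0.0000
86.2318 75.4564 59.1144 34.3300 0.0000 0.0000 0.0000

Δt=0.27933  u=1.23150  d=0.81201  q=0.46752  discount=0.99193
step 6 (expiry): payoffs max(K−S,0) = 86.2318 75.4564 59.1144 34.3300 0.0000 0.0000 0.0000
step 5: (k=5,j=0): S=25.6869, K−S=81.4031, hold=80.5391 ⇒ V=81.4031 exercise | (k=5,j=1): S=38.9569, K−S=68.1331, hold=67.2691 ⇒ V=68.1331 exercise | (k=5,j=2): S=59.0822, K−S=48.0078, hold=47.1438 ⇒ V=48.0078 exercise | (k=5,j=3): S=89.6043, K−S=17.4857, hold=18.1326 ⇒ V=18.1326 continue | (k=5,j=4): S=135.8942, K−S=0.0000, hold=0.0000 ⇒ V=0.0000 continue | (k=5,j=5): S=206.0978, K−S=0.0000, hold=0.0000 ⇒ V=0.0000 continue  boundary S*=59.0822
step 4: (k=4,j=0): S=31.6336, K−S=75.4564, hold=74.5924 ⇒ V=75.4564 exercise | (k=4,j=1): S=47.9756, K−S=59.1144, hold=58.2504 ⇒ V=59.1144 exercise | (k=4,j=2): S=72.7600, K−S=34.3300, hold=33.7660 ⇒ V=34.3300 exercise | (k=4,j=3): S=110.3481, K−S=0.0000, hold=9.5774 ⇒ V=9.5774 continue | (k=4,j=4): S=167.3544, K−S=0.0000, hold=0.0000 ⇒ V=0.0000 continue  boundary S*=72.7600
step 3: (k=3,j=0): S=38.9569, K−S=68.1331, hold=67.2691 ⇒ V=68.1331 exercise | (k=3,j=1): S=59.0822, K−S=48.0078, hold=47.1438 ⇒ V=48.0078 exercise | (k=3,j=2): S=89.6043, K−S=17.4857, hold=22.5741 ⇒ V=22.5741 continue | (k=3,j=3): S=135.8942, K−S=0.0000, hold=5.0587 ⇒ V=5.0587 continue  boundary S*=59.0822
step 2: (k=2,j=0): S=47.9756, K−S=59.1144, hold=58.2504 ⇒ V=59.1144 exercise | (k=2,j=1): S=72.7600, K−S=34.3300, hold=35.8257 ⇒ V=35.8257 continue | (k=2,j=2): S=110.3481, K−S=0.0000, hold=14.2693 ⇒ V=14.2693 continue  boundary S*=47.9756
step 1: (k=1,j=0): S=59.0822, K−S=48.0078, hold=47.8375 ⇒ V=48.0078 exercise | (k=1,j=1): S=89.6043, K−S=17.4857, hold=25.5400 ⇒ V=25.5400 continue  boundary S*=59.0822
step 0: (k=0,j=0): S=72.7600, K−S=34.3300, hold=37.2011 ⇒ V=37.2011 continue  boundary S*=-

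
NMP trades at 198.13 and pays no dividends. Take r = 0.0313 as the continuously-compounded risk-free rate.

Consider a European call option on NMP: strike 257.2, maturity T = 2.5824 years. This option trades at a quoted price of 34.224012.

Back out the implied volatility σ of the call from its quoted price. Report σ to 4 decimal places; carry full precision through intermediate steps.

sigma = 0.3751

At σ = 0.3751 the Black–Scholes value reproduces the quote:
σ√T = 0.3751·√2.5824 = 0.602780
d₁ = (ln(S/K) + (r+σ²/2)T) / (σ√T) = (ln(198.13/257.2) + (0.0313+0.3751²/2)·2.5824) / 0.602780 = (-0.260931 + 0.262501) / 0.602780 = 0.002605
d₂ = d₁ − σ√T = 0.002605 − 0.602780 = -0.600175
e^{−rT} = 0.922351
N(d₁) = 0.501039,  N(d₂) = 0.274195
V = S·N(d₁) − K·e^{−rT}·N(d₂) = 99.270921 − 65.046909 = 34.224012 (the observed quote) — the price is monotone increasing in volatility, hence this σ is the only solution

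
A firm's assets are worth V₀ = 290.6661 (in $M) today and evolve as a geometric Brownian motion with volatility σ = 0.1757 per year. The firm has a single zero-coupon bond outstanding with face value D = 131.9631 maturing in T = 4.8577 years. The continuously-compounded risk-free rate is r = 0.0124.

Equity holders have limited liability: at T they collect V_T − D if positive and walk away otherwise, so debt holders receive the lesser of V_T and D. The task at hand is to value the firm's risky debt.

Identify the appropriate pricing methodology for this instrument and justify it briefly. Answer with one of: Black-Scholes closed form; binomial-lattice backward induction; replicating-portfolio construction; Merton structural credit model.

framework: Merton structural credit model

Key observation: the data describe a firm's assets (V₀ = 290.6661, GBM) and a single zero-coupon debt of face 131.9631, so credit quantities follow from equity-as-call in the structural model.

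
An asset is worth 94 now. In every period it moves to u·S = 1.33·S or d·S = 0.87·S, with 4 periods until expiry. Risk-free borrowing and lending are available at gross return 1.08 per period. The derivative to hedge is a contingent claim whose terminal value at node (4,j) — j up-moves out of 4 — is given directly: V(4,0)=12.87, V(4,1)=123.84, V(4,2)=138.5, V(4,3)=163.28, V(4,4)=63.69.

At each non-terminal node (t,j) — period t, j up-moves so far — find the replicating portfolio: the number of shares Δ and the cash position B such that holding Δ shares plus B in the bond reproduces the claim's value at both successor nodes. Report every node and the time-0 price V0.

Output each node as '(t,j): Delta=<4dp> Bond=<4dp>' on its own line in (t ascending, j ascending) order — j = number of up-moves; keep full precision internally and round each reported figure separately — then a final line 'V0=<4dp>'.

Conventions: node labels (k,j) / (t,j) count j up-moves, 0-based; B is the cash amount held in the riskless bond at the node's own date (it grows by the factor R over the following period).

The replicating-portfolio and risk-neutral prices coincide; use p* = (1.08−0.87)/(1.33−0.87) = 0.4565 for the latter.
At maturity the claim pays: V(4,0)=12.8700, V(4,1)=123.8400, V(4,2)=138.5000, V(4,3)=163.2800, V(4,4)=63.6900
  t=3,j=0: stock 61.8993 → up 82.3260 (V=123.8400), down 53.8524 (V=12.8700). Price 58.8243; hedge Δ=3.8973, bond B=-182.4149.
  t=3,j=1: stock 94.6276 → up 125.8548 (V=138.5000), down 82.3260 (V=123.8400). Price 120.8635; hedge Δ=0.3368, bond B=88.9940.
  t=3,j=2: stock 144.6606 → up 192.3987 (V=163.2800), down 125.8548 (V=138.5000). Price 138.7154; hedge Δ=0.3724, bond B=84.8458.
  t=3,j=3: stock 221.1479 → up 294.1267 (V=63.6900), down 192.3987 (V=163.2800). Price 109.0880; hedge Δ=-0.9790, bond B=325.5880.
  t=2,j=0: stock 71.1486 → up 94.6276 (V=120.8635), down 61.8993 (V=58.8243). Price 80.6912; hedge Δ=1.8956, bond B=-54.1767.
  t=2,j=1: stock 108.7674 → up 144.6606 (V=138.7154), down 94.6276 (V=120.8635). Price 119.4567; hedge Δ=0.3568, bond B=80.6484.
  t=2,j=2: stock 166.2766 → up 221.1479 (V=109.0880), down 144.6606 (V=138.7154). Price 115.9165; hedge Δ=-0.3874, bond B=180.3239.
  t=1,j=0: stock 81.7800 → up 108.7674 (V=119.4567), down 71.1486 (V=80.6912). Price 91.1005; hedge Δ=1.0305, bond B=6.8277.
  t=1,j=1: stock 125.0200 → up 166.2766 (V=115.9165), down 108.7674 (V=119.4567). Price 109.1116; hedge Δ=-0.0616, bond B=116.8078.
  t=0,j=0: stock 94.0000 → up 125.0200 (V=109.1116), down 81.7800 (V=91.1005). Price 91.9657; hedge Δ=0.4165, bond B=52.8111.
Verification: the root portfolio costs Δ(0,0)·S0 + B(0,0) = 91.9657, matching V0.

(0,0): Delta=0.4165 Bond=52.8111
(1,0): Delta=1.0305 Bond=6.8277
(1,1): Delta=-0.0616 Bond=116.8078
(2,0): Delta=1.8956 Bond=-54.1767
(2,1): Delta=0.3568 Bond=80.6484
(2,2): Delta=-0.3874 Bond=180.3239
(3,0): Delta=3.8973 Bond=-182.4149
(3,1): Delta=0.3368 Bond=88.9940
(3,2): Delta=0.3724 Bond=84.8458
(3,3): Delta=-0.9790 Bond=325.5880
V0=91.9657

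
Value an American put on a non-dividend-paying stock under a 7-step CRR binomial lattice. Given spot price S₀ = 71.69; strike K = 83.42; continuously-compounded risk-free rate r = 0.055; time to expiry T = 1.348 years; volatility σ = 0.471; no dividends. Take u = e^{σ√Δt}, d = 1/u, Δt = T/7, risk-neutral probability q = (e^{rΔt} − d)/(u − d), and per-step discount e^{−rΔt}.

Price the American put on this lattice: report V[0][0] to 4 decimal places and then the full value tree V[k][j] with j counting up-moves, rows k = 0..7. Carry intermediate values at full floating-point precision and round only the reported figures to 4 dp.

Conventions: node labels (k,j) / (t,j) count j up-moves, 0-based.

price = 20.1138
tree:
20.1138
27.3976 12.4854
36.0033 18.4664 6.1309
44.8573 26.3627 10.1216 1.8417
52.0580 36.0033 16.2603 3.5392 0.0000
57.9142 44.8573 25.1165 6.8012 0.0000 0.0000
62.6768 52.0580 36.0033 13.0699 0.0000 0.0000 0.0000
66.5501 57.9142 44.8573 25.1165 0.0000 0.0000 0.0000 0.0000

Δt=0.19257, u=1.22960, d=0.81327, q=0.47409, disc=e^(-rΔt)=0.98946
k=7 terminal: V=max(K-S,0) → 66.5501 57.9142 44.8573 25.1165 0.0000 0.0000 0.0000 0.0000
k=6: j=0 S=20.7432 intr=62.6768 cont=61.7979 V=62.6768[EX]; j=1 S=31.3620 intr=52.0580 cont=51.1791 V=52.0580[EX]; j=2 S=47.4167 intr=36.0033 cont=35.1245 V=36.0033[EX]; j=3 S=71.6900 intr=11.7300 cont=13.0699 V=13.0699[hold]; j=4 S=108.3892 intr=0.0000 cont=0.0000 V=0.0000[hold]; j=5 S=163.8754 intr=0.0000 cont=0.0000 V=0.0000[hold]; j=6 S=247.7658 intr=0.0000 cont=0.0000 V=0.0000[hold]
k=5: j=0 S=25.5058 intr=57.9142 cont=57.0353 V=57.9142[EX]; j=1 S=38.5627 intr=44.8573 cont=43.9784 V=44.8573[EX]; j=2 S=58.3035 intr=25.1165 cont=24.8662 V=25.1165[EX]; j=3 S=88.1500 intr=0.0000 cont=6.8012 V=6.8012[hold]; j=4 S=133.2754 intr=0.0000 cont=0.0000 V=0.0000[hold]; j=5 S=201.5011 intr=0.0000 cont=0.0000 V=0.0000[hold]
k=4: j=0 S=31.3620 intr=52.0580 cont=51.1791 V=52.0580[EX]; j=1 S=47.4167 intr=36.0033 cont=35.1245 V=36.0033[EX]; j=2 S=71.6900 intr=11.7300 cont=16.2603 V=16.2603[hold]; j=3 S=108.3892 intr=0.0000 cont=3.5392 V=3.5392[hold]; j=4 S=163.8754 intr=0.0000 cont=0.0000 V=0.0000[hold]
k=3: j=0 S=38.5627 intr=44.8573 cont=43.9784 V=44.8573[EX]; j=1 S=58.3035 intr=25.1165 cont=26.3627 V=26.3627[hold]; j=2 S=88.1500 intr=0.0000 cont=10.1216 V=10.1216[hold]; j=3 S=133.2754 intr=0.0000 cont=1.8417 V=1.8417[hold]
k=2: j=0 S=47.4167 intr=36.0033 cont=35.7091 V=36.0033[EX]; j=1 S=71.6900 intr=11.7300 cont=18.4664 V=18.4664[hold]; j=2 S=108.3892 intr=0.0000 cont=6.1309 V=6.1309[hold]
k=1: j=0 S=58.3035 intr=25.1165 cont=27.3976 V=27.3976[hold]; j=1 S=88.1500 intr=0.0000 cont=12.4854 V=12.4854[hold]
k=0: j=0 S=71.6900 intr=11.7300 cont=20.1138 V=20.1138[hold]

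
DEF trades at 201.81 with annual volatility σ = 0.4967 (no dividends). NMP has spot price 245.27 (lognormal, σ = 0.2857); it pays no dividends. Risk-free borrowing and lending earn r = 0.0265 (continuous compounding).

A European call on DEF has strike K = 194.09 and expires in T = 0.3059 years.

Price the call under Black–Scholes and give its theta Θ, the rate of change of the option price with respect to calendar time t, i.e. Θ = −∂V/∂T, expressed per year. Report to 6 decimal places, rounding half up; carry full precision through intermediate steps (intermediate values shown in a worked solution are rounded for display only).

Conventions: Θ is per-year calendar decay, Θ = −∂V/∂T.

price = 26.498283
Θ = -37.088232

σ√T = 0.4967·√0.3059 = 0.274716
d₁ = (ln(S/K) + (r+σ²/2)T) / (σ√T) = (ln(201.81/194.09) + (0.0265+0.4967²/2)·0.3059) / 0.274716 = (0.039005 + 0.045841) / 0.274716 = 0.308848
d₂ = d₁ − σ√T = 0.308848 − 0.274716 = 0.034132
e^{−rT} = 0.991926
N(d₁) = 0.621281,  N(d₂) = 0.513614
Call price V = S·N(d₁) − K·e^{−rT}·N(d₂) = 125.380803 − 98.882519 = 26.498283
φ(d₁) = (1/√(2π))·e^{−d₁²/2} = 0.380362
Θ = −S·φ(d₁)·σ/(2√T) − r·K·e^{−rT}·N(d₂) = −34.467845 − 2.620387 = -37.088232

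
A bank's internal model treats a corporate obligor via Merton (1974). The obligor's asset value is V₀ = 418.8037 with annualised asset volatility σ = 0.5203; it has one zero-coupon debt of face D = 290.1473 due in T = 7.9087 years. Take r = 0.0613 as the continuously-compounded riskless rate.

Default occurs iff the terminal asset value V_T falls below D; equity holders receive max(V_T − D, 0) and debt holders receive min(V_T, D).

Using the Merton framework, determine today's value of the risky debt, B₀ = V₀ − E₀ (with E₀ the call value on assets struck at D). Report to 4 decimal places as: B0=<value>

B0=118.2871

Work the structural quantities from V₀ = 418.8037 against face 290.1473:
d₁ = [ln(V₀/D) + (r + σ²/2)T] / (σ√T)
   = [ln(418.8037/290.1473) + (0.0613 + 0.5·0.5203²)·7.9087] / (0.5203·√7.9087)
   = [0.367014 + 1.555294] / 1.463209 = 1.313761
d₂ = d₁ − σ√T = 1.313761 − 1.463209 = -0.149448
N(d₁) = 0.905537,  N(d₂) = 0.440600,  e^(−rT) = 0.615818
E₀ = V₀·N(d₁) − D·e^(−rT)·N(d₂)
   = 418.8037·0.905537 − 290.1473·0.615818·0.440600 = 300.516566
B₀ = V₀ − E₀ = 418.8037 − 300.516566 = 118.287134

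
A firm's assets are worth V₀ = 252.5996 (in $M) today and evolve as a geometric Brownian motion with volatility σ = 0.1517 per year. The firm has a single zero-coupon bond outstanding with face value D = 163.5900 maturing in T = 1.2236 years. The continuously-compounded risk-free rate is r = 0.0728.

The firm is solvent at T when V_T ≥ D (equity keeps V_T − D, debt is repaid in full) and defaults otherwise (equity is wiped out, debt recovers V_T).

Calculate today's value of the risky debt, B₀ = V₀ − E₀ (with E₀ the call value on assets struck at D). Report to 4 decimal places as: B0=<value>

B0=149.6398

Work the structural quantities from V₀ = 252.5996 against face 163.5900:
d₁ = [ln(V₀/D) + (r + σ²/2)T] / (σ√T)
   = [ln(252.5996/163.5900) + (0.0728 + 0.5·0.1517²)·1.2236] / (0.1517·√1.2236)
   = [0.434442 + 0.103157] / 0.167805 = 3.203714
d₂ = d₁ − σ√T = 3.203714 − 0.167805 = 3.035909
N(d₁) = 0.999322,  N(d₂) = 0.998801,  e^(−rT) = 0.914774
E₀ = V₀·N(d₁) − D·e^(−rT)·N(d₂)
   = 252.5996·0.999322 − 163.5900·0.914774·0.998801 = 102.959787
B₀ = V₀ − E₀ = 252.5996 − 102.959787 = 149.639813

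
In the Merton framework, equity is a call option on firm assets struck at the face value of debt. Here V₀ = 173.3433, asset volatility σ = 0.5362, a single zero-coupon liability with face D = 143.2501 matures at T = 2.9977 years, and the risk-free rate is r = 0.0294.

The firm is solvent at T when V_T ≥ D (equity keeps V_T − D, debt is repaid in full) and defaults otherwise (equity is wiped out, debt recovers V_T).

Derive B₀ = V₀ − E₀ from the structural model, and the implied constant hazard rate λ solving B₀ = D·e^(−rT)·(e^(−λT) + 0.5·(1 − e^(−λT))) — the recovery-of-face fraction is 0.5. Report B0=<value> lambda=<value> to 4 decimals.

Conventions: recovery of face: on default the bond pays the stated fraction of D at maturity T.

B0=95.5776 lambda=0.2610

Apply the equity-as-call identities (strike 143.2501, horizon 2.9977 years):
d₁ = [ln(V₀/D) + (r + σ²/2)T] / (σ√T)
   = [ln(173.3433/143.2501) + (0.0294 + 0.5·0.5362²)·2.9977] / (0.5362·√2.9977)
   = [0.190682 + 0.519067] / 0.928370 = 0.764512
d₂ = d₁ − σ√T = 0.764512 − 0.928370 = -0.163858
N(d₁) = 0.777719,  N(d₂) = 0.434922,  e^(−rT) = 0.915640
E₀ = V₀·N(d₁) − D·e^(−rT)·N(d₂)
   = 173.3433·0.777719 − 143.2501·0.915640·0.434922 = 77.765660
B₀ = V₀ − E₀ = 173.3433 − 77.765660 = 95.577640
e^(−λT) = (B₀·e^(rT)/D − 0.5)/(1 − 0.5) = (95.5776·1.092133/143.2501 − 0.5)/0.5 = 0.45735914
λ = −ln(0.45735914)/2.9977 = 0.260962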